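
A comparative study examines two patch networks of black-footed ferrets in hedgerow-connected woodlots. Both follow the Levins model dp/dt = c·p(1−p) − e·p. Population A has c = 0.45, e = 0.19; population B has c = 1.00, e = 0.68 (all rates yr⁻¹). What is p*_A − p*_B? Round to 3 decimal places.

0.258

A: p*_A = 1 − 0.19/0.45 = 0.5778.
B: p*_B = 1 − 0.68/1.00 = 0.3200.
p*_A − p*_B = 0.5778 − 0.3200 = 0.2578.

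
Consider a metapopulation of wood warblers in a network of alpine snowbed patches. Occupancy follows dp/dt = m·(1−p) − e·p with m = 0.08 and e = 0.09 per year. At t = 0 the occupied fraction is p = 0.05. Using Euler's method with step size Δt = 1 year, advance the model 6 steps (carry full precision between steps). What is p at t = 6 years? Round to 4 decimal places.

Update rule: p ← p + [m·(1−p) − e·p]·Δt with Δt = 1.
  1  |  dp/dt·Δt = +0.071500  |  p_1 = 0.121500
  2  |  dp/dt·Δt = +0.059345  |  p_2 = 0.180845
  3  |  dp/dt·Δt = +0.049256  |  p_3 = 0.230101
  4  |  dp/dt·Δt = +0.040883  |  p_4 = 0.270984
  5  |  dp/dt·Δt = +0.033933  |  p_5 = 0.304917
  6  |  dp/dt·Δt = +0.028164  |  p_6 = 0.333081

0.3331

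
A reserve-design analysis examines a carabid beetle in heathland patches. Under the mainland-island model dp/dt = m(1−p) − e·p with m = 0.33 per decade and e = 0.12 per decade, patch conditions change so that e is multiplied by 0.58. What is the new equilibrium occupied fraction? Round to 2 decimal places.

Before: p* = 0.33/(0.33+0.12) = 0.7333.
After: m = 0.33, e = 0.0696; p* = 0.33/0.3996 = 0.8258.

0.83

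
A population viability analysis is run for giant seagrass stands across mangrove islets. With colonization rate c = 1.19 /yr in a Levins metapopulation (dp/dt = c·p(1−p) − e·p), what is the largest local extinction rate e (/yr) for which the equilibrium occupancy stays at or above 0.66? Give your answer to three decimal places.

0.405

1 − e/c ≥ 0.66 ⇒ e ≤ c(1 − 0.66) = 1.19 × 0.3400.
e_max = 0.4046.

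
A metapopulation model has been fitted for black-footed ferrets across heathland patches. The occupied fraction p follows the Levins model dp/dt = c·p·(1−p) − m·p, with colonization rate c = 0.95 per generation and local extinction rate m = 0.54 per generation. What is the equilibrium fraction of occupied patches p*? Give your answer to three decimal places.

At equilibrium, colonization balances extinction: c·p*·(1−p*) = m·p*.
So p* = 1 − m/c = 1 − 0.54/0.95 = 1 − 0.5684 = 0.4316.

0.432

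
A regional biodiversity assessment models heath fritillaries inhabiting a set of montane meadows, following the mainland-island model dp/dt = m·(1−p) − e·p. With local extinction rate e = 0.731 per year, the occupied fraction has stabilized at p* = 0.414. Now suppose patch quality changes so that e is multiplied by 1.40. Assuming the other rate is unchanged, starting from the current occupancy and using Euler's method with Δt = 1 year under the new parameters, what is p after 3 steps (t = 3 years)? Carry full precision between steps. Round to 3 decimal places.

0.323

Balance m(1−p*) = e·p* gives m = e·p*/(1−p*) = 0.731×0.41400/0.58600 = 0.51644.
Starting from p₀ = 0.41400; update p ← p + (dp/dt)·Δt with the new parameters.
  1  |  dp/dt·Δt = -0.121054  |  p_1 = 0.292946
  2  |  dp/dt·Δt = +0.065350  |  p_2 = 0.358296
  3  |  dp/dt·Δt = -0.035278  |  p_3 = 0.323018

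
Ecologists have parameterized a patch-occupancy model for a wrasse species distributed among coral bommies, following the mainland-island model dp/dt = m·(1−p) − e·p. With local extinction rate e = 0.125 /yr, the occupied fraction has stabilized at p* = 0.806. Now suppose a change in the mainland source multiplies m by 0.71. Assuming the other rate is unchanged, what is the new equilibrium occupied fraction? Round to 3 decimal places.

Balance m(1−p*) = e·p* gives m = e·p*/(1−p*) = 0.125×0.80600/0.19400 = 0.51933.
New p* = m/(m+e) = 0.36872/(0.36872+0.12500) = 0.74682.

0.747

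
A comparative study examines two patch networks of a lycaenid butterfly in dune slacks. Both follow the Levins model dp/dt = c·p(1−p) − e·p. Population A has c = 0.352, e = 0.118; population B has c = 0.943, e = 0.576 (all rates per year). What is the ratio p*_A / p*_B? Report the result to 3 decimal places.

A: p*_A = 1 − 0.118/0.352 = 0.6648.
B: p*_B = 1 − 0.576/0.943 = 0.3892.
p*_A / p*_B = 0.6648/0.3892 = 1.7081.

1.708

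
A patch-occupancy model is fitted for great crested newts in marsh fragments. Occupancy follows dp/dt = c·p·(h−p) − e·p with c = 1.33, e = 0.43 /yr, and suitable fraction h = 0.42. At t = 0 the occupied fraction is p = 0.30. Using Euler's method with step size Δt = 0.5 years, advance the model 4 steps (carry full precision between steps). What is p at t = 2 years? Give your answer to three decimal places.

Update rule: p ← p + [c·p·(h−p) − e·p]·Δt with Δt = 0.5.
t = 0.5: p = 0.30000 + (-0.04056) = 0.25944
t = 1: p = 0.25944 + (-0.02808) = 0.23136
t = 1.5: p = 0.23136 + (-0.02072) = 0.21064
t = 2: p = 0.21064 + (-0.01596) = 0.19468

0.195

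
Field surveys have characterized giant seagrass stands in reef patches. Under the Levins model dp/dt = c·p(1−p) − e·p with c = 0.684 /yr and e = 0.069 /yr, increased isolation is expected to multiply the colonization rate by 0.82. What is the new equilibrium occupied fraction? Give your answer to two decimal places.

0.88

Before: p* = 1 − 0.069/0.684 = 0.8991.
After the change, c = 0.56088, e = 0.069, so p* = 1 − 0.069/0.56088 = 0.8770.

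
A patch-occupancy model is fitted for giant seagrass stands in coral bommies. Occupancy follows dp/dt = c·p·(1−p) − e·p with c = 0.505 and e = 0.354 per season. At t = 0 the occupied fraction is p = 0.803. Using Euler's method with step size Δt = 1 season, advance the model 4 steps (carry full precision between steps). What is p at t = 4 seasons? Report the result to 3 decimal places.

0.419

Update rule: p ← p + [c·p·(1−p) − e·p]·Δt with Δt = 1.
t = 1: p = 0.80300 + (-0.20438) = 0.59862
t = 2: p = 0.59862 + (-0.09058) = 0.50805
t = 3: p = 0.50805 + (-0.05363) = 0.45442
t = 4: p = 0.45442 + (-0.03566) = 0.41875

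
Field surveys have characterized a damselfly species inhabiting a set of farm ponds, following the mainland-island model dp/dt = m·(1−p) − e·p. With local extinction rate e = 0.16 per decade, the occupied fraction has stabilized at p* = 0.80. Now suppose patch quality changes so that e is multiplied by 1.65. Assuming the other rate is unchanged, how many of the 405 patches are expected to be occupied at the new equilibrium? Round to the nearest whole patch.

Balance m(1−p*) = e·p* gives m = e·p*/(1−p*) = 0.16×0.80000/0.20000 = 0.64000.
New p* = m/(m+e) = 0.64000/(0.64000+0.26400) = 0.70796.
Expected occupied = 405 × 0.70796 = 286.72 ≈ 287.

287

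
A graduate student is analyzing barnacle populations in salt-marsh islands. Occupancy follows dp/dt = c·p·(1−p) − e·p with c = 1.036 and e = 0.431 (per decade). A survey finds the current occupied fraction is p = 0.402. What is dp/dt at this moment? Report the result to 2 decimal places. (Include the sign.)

0.08

Colonization term: c·p·(1−p) = 1.036×0.402×0.5980 = 0.24905.
Extinction term: e·p = 0.17326.
dp/dt = 0.24905 − 0.17326 = 0.07579.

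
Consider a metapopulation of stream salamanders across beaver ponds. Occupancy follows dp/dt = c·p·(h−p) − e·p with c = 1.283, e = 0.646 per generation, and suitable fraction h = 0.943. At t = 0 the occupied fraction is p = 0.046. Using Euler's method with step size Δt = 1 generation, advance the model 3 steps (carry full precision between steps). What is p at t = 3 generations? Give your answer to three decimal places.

Update rule: p ← p + [c·p·(h−p) − e·p]·Δt with Δt = 1.
  1  |  dp/dt·Δt = +0.023223  |  p_1 = 0.069223
  2  |  dp/dt·Δt = +0.032885  |  p_2 = 0.102108
  3  |  dp/dt·Δt = +0.044199  |  p_3 = 0.146307

0.146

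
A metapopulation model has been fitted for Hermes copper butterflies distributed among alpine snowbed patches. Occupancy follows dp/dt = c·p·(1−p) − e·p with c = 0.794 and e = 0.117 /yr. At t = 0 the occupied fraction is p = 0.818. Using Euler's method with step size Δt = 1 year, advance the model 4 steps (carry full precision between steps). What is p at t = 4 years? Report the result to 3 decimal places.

Update rule: p ← p + [c·p·(1−p) − e·p]·Δt with Δt = 1.
  1  |  dp/dt·Δt = +0.022502  |  p_1 = 0.840502
  2  |  dp/dt·Δt = +0.008104  |  p_2 = 0.848605
  3  |  dp/dt·Δt = +0.002722  |  p_3 = 0.851327
  4  |  dp/dt·Δt = +0.000891  |  p_4 = 0.852218

0.852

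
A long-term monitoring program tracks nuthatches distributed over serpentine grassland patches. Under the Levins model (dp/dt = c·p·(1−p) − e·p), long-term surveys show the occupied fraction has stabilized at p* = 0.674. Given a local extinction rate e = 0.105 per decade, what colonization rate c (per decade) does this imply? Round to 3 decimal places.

0.322

At equilibrium c(1−p*) = e, so c = e/(1−p*).
c = 0.105/(1 − 0.674) = 0.105/0.3260 = 0.3221.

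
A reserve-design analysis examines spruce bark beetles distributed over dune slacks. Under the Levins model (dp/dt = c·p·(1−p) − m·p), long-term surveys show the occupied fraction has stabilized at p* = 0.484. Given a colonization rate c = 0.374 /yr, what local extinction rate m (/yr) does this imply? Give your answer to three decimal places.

0.193

At equilibrium c(1−p*) = m.
m = 0.374 × (1 − 0.484) = 0.374 × 0.5160 = 0.1930.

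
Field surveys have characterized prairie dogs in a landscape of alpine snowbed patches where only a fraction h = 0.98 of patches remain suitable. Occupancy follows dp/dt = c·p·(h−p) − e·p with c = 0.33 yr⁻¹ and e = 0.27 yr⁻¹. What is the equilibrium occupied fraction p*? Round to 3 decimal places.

Setting dp/dt = 0 and dividing by p* gives c·(h−p*) = e.
So p* = h − e/c = 0.98 − 0.27/0.33 = 0.98 − 0.8182 = 0.1618.

0.162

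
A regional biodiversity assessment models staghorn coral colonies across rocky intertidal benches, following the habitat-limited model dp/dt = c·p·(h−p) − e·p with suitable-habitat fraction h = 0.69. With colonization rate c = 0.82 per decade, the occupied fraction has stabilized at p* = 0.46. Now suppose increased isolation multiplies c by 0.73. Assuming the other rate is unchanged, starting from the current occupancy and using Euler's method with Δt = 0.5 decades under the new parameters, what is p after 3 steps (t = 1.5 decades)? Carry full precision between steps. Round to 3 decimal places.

Balance c(h−p*) = e gives e = 0.82×(0.69 − 0.46000) = 0.18860.
Starting from p₀ = 0.46000; update p ← p + (dp/dt)·Δt with the new parameters.
step 1: Δp = -0.01171, p = 0.44829
step 2: Δp = -0.00984, p = 0.43845
step 3: Δp = -0.00833, p = 0.43011

0.430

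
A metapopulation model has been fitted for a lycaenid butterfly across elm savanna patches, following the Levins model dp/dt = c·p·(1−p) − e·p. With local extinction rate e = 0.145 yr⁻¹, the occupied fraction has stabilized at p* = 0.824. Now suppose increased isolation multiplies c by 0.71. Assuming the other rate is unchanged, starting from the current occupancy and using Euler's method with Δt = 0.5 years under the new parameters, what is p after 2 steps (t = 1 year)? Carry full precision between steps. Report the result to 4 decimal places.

Balance c(1−p*) = e gives c = e/(1 − 0.82400) = 0.145/0.17600 = 0.82386.
Starting from p₀ = 0.82400; update p ← p + (dp/dt)·Δt with the new parameters.
step 1: Δp = -0.01732, p = 0.80668
step 2: Δp = -0.01287, p = 0.79380

0.7938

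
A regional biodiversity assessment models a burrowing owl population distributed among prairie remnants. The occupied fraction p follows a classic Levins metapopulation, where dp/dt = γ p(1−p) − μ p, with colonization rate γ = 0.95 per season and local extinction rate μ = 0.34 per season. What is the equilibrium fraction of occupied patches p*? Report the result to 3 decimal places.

0.642

Setting dp/dt = 0 and dividing through by p* gives γ·(1−p*) = μ.
So p* = 1 − μ/γ = 1 − 0.34/0.95 = 1 − 0.3579 = 0.6421.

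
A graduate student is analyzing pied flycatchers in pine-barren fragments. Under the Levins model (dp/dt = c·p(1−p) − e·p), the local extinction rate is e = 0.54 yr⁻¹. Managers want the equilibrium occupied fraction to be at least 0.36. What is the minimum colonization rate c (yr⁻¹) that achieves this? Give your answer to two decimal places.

0.84

p* = 1 − e/c ≥ 0.36 requires e/c ≤ 0.6400, i.e. c ≥ e/0.6400.
c_min = 0.54/0.6400 = 0.8438.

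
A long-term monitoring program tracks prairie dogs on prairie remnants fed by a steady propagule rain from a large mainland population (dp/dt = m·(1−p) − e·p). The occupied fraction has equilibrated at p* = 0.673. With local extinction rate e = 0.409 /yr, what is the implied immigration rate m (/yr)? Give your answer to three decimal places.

0.842

At equilibrium m(1−p*) = e·p*, so m = e·p*/(1−p*).
m = 0.409 × 0.673 / 0.3270 = 0.2753/0.3270 = 0.8418.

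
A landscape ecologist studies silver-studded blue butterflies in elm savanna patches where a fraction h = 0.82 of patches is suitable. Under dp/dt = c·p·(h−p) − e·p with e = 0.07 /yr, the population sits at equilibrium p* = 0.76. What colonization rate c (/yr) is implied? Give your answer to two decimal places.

At equilibrium c(h−p*) = e, so c = e/(h−p*).
c = 0.07/(0.82 − 0.76) = 0.07/0.0600 = 1.1667.

1.17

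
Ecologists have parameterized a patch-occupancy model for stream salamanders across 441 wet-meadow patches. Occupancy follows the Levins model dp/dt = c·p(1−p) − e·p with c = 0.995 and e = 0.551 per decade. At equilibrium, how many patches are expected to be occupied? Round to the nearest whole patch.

197

p* = 1 − e/c = 1 − 0.551/0.995 = 0.4462.
Expected occupied patches = N × p* = 441 × 0.4462 = 196.79 ≈ 197.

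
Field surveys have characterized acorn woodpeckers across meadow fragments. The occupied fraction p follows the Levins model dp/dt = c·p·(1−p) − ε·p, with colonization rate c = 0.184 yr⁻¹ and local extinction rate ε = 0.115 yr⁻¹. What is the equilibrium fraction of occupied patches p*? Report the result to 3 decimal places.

0.375

Setting dp/dt = 0 and dividing through by p* gives c·(1−p*) = ε.
So p* = 1 − ε/c = 1 − 0.115/0.184 = 1 − 0.6250 = 0.3750.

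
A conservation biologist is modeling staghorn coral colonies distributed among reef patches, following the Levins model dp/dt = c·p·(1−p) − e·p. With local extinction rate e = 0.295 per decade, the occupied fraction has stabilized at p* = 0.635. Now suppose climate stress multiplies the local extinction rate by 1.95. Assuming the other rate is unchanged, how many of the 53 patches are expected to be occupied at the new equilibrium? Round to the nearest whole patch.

15

Balance c(1−p*) = e gives c = e/(1 − 0.63500) = 0.295/0.36500 = 0.80822.
New p* = 1 − e/c = 1 − 0.57525/0.80822 = 0.28825.
Expected occupied = 53 × 0.28825 = 15.28 ≈ 15.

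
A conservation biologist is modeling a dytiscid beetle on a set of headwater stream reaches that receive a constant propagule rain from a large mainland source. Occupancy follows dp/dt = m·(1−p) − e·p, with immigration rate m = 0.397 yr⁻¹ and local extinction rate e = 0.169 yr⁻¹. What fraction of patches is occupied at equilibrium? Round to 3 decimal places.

0.701

Setting dp/dt = 0: m − m·p* = e·p*, so m = (m+e)·p*.
p* = m/(m+e) = 0.397/(0.397+0.169) = 0.397/0.5660 = 0.7014.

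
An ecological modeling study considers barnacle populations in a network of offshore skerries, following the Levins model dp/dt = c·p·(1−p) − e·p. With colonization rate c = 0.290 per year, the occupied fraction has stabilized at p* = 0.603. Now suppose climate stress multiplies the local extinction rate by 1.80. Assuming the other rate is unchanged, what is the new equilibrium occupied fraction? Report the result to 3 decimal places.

0.285

Balance c(1−p*) = e gives e = 0.290×(1 − 0.60300) = 0.11513.
New p* = 1 − e/c = 1 − 0.20723/0.29000 = 0.28541.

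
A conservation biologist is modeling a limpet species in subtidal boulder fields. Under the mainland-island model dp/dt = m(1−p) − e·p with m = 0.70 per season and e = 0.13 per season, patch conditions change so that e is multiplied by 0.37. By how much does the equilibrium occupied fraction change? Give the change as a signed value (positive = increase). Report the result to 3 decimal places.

Before: p* = 0.70/(0.70+0.13) = 0.8434.
After: m = 0.7, e = 0.0481; p* = 0.7/0.7481 = 0.9357.
Δp* = 0.9357 − 0.8434 = +0.0923.

0.092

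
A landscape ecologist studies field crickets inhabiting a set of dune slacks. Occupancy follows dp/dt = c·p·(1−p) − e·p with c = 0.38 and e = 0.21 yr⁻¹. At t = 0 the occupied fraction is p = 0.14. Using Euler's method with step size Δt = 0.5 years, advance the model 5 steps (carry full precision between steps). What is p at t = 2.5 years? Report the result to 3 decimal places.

Update rule: p ← p + [c·p·(1−p) − e·p]·Δt with Δt = 0.5.
t = 0.5: p = 0.14000 + (+0.00818) = 0.14818
t = 1: p = 0.14818 + (+0.00842) = 0.15660
t = 1.5: p = 0.15660 + (+0.00865) = 0.16525
t = 2: p = 0.16525 + (+0.00886) = 0.17411
t = 2.5: p = 0.17411 + (+0.00904) = 0.18315

0.183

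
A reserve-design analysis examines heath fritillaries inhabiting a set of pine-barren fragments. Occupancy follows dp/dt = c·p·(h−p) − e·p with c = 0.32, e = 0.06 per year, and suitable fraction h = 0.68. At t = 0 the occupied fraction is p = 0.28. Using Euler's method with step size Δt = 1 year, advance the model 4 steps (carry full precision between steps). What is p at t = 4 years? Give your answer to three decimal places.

0.352

Update rule: p ← p + [c·p·(h−p) − e·p]·Δt with Δt = 1.
  1  |  dp/dt·Δt = +0.019040  |  p_1 = 0.299040
  2  |  dp/dt·Δt = +0.018513  |  p_2 = 0.317553
  3  |  dp/dt·Δt = +0.017778  |  p_3 = 0.335330
  4  |  dp/dt·Δt = +0.016865  |  p_4 = 0.352196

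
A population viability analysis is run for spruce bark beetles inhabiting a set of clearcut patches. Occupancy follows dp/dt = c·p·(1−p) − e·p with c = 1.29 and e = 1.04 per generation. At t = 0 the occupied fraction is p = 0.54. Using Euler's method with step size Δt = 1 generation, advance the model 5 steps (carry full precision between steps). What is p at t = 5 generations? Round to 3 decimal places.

Update rule: p ← p + [c·p·(1−p) − e·p]·Δt with Δt = 1.
  1  |  dp/dt·Δt = -0.241164  |  p_1 = 0.298836
  2  |  dp/dt·Δt = -0.040492  |  p_2 = 0.258344
  3  |  dp/dt·Δt = -0.021511  |  p_3 = 0.236833
  4  |  dp/dt·Δt = -0.013148  |  p_4 = 0.223686
  5  |  dp/dt·Δt = -0.008624  |  p_5 = 0.215062

0.215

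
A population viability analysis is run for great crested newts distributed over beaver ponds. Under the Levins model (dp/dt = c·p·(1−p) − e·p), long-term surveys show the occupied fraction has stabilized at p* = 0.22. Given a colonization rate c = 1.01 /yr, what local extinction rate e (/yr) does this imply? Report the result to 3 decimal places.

At equilibrium c(1−p*) = e.
e = 1.01 × (1 − 0.22) = 1.01 × 0.7800 = 0.7878.

0.788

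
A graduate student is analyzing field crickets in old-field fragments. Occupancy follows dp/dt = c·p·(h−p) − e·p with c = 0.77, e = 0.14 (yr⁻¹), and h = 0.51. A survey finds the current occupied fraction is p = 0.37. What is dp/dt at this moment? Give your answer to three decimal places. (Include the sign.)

-0.012

Colonization term: c·p·(h−p) = 0.77×0.37×0.1400 = 0.03989.
Extinction term: e·p = 0.05180.
dp/dt = 0.03989 − 0.05180 = -0.01191.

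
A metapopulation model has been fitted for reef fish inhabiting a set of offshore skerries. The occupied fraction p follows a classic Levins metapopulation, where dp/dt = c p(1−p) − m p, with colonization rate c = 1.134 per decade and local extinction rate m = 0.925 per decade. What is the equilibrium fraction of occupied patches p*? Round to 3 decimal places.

At equilibrium, colonization balances extinction: c·p*·(1−p*) = m·p*.
So p* = 1 − m/c = 1 − 0.925/1.134 = 1 − 0.8157 = 0.1843.

0.184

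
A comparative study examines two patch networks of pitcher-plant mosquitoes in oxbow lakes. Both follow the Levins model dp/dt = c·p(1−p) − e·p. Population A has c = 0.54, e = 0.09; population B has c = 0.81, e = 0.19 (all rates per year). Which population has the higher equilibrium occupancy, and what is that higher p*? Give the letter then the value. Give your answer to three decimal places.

A: p*_A = 1 − 0.09/0.54 = 0.8333.
B: p*_B = 1 − 0.19/0.81 = 0.7654.
A is higher at 0.8333.

A, 0.833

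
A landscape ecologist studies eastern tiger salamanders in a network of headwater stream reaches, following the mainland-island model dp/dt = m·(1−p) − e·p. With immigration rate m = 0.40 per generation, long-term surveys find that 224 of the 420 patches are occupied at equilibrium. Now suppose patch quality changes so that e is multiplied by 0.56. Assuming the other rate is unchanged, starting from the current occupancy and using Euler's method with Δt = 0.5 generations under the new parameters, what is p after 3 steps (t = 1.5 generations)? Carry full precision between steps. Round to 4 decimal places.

Observed p* = 224/420 = 0.53333.
Balance m(1−p*) = e·p* gives e = m(1−p*)/p* = 0.40×0.46667/0.53333 = 0.35000.
Starting from p₀ = 0.53333; update p ← p + (dp/dt)·Δt with the new parameters.
  1  |  dp/dt·Δt = +0.041067  |  p_1 = 0.574400
  2  |  dp/dt·Δt = +0.028829  |  p_2 = 0.603229
  3  |  dp/dt·Δt = +0.020238  |  p_3 = 0.623467

0.6235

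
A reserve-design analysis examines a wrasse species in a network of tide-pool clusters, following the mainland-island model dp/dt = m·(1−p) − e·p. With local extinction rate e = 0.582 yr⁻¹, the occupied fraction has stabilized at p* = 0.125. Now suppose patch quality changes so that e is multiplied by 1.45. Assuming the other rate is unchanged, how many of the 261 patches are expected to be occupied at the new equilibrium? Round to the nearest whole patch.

Balance m(1−p*) = e·p* gives m = e·p*/(1−p*) = 0.582×0.12500/0.87500 = 0.08314.
New p* = m/(m+e) = 0.08314/(0.08314+0.84390) = 0.08968.
Expected occupied = 261 × 0.08968 = 23.41 ≈ 23.

23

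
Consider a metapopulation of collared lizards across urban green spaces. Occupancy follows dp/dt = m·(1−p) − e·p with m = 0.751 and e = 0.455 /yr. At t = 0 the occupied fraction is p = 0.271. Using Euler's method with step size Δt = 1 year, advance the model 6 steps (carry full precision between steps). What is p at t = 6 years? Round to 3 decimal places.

0.623

Update rule: p ← p + [m·(1−p) − e·p]·Δt with Δt = 1.
step 1: Δp = +0.42417, p = 0.69517
step 2: Δp = -0.08738, p = 0.60779
step 3: Δp = +0.01800, p = 0.62579
step 4: Δp = -0.00371, p = 0.62209
step 5: Δp = +0.00076, p = 0.62285
step 6: Δp = -0.00016, p = 0.62269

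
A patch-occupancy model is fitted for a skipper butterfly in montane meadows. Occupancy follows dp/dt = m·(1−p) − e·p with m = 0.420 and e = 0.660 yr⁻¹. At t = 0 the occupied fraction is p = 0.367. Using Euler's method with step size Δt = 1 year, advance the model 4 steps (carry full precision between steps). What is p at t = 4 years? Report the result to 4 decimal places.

0.3889

Update rule: p ← p + [m·(1−p) − e·p]·Δt with Δt = 1.
p: 0.36700 → 0.39064  (Δp = +0.02364)
p: 0.39064 → 0.38875  (Δp = -0.00189)
p: 0.38875 → 0.38890  (Δp = +0.00015)
p: 0.38890 → 0.38889  (Δp = -0.00001)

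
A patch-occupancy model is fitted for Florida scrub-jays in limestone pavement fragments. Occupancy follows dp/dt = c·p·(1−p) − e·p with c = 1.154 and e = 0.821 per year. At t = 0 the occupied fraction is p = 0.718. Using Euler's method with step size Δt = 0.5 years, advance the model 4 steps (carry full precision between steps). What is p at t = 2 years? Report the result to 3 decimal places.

0.385

Update rule: p ← p + [c·p·(1−p) − e·p]·Δt with Δt = 0.5.
  1  |  dp/dt·Δt = -0.177910  |  p_1 = 0.540090
  2  |  dp/dt·Δt = -0.078384  |  p_2 = 0.461706
  3  |  dp/dt·Δt = -0.046126  |  p_3 = 0.415579
  4  |  dp/dt·Δt = -0.030457  |  p_4 = 0.385122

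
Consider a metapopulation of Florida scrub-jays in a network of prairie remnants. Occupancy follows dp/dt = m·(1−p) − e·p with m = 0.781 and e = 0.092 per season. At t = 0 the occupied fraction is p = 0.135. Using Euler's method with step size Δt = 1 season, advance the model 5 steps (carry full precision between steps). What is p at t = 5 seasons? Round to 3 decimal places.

Update rule: p ← p + [m·(1−p) − e·p]·Δt with Δt = 1.
t = 1: p = 0.13500 + (+0.66314) = 0.79814
t = 2: p = 0.79814 + (+0.08422) = 0.88236
t = 3: p = 0.88236 + (+0.01070) = 0.89306
t = 4: p = 0.89306 + (+0.00136) = 0.89442
t = 5: p = 0.89442 + (+0.00017) = 0.89459

0.895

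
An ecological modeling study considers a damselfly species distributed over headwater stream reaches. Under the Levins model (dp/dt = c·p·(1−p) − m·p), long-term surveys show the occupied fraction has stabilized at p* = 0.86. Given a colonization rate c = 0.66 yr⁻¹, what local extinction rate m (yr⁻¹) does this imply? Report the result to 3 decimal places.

At equilibrium c(1−p*) = m.
m = 0.66 × (1 − 0.86) = 0.66 × 0.1400 = 0.0924.

0.092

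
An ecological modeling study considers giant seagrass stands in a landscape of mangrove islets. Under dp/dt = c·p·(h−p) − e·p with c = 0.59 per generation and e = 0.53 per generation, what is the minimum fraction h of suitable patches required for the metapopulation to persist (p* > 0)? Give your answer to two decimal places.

0.90

p* = h − e/c is positive only when h > e/c.
h_min = e/c = 0.53/0.59 = 0.8983.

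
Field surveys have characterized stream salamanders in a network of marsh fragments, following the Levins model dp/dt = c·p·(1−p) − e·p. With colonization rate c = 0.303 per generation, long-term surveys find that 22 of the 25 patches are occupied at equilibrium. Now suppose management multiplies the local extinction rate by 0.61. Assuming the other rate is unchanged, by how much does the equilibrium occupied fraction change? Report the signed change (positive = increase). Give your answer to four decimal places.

Observed p* = 22/25 = 0.88000.
Balance c(1−p*) = e gives e = 0.303×(1 − 0.88000) = 0.03636.
New p* = 1 − e/c = 1 − 0.02218/0.30300 = 0.92680.
Δp* = 0.92680 − 0.88000 = +0.04680.

0.0468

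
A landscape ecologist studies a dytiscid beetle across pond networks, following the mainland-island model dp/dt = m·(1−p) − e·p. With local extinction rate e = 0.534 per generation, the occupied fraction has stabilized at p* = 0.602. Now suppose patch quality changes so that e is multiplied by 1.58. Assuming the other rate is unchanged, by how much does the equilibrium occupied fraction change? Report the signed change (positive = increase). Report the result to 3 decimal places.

-0.113

Balance m(1−p*) = e·p* gives m = e·p*/(1−p*) = 0.534×0.60200/0.39800 = 0.80771.
New p* = m/(m+e) = 0.80771/(0.80771+0.84372) = 0.48910.
Δp* = 0.48910 − 0.60200 = -0.11290.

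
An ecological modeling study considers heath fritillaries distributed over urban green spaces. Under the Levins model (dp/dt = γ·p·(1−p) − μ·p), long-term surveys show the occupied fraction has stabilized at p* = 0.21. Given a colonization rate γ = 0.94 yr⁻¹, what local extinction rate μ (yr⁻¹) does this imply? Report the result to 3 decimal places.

At equilibrium γ(1−p*) = μ.
μ = 0.94 × (1 − 0.21) = 0.94 × 0.7900 = 0.7426.

0.743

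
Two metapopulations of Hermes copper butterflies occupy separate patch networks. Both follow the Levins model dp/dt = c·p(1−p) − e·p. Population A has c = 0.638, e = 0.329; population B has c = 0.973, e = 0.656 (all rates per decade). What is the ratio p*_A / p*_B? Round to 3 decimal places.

A: p*_A = 1 − 0.329/0.638 = 0.4843.
B: p*_B = 1 − 0.656/0.973 = 0.3258.
p*_A / p*_B = 0.4843/0.3258 = 1.4866.

1.487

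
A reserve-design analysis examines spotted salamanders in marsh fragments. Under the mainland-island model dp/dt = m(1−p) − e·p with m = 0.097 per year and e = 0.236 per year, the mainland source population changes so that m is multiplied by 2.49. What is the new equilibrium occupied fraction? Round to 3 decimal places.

0.506

Before: p* = 0.097/(0.097+0.236) = 0.2913.
After: m = 0.24153, e = 0.236; p* = 0.24153/0.4775 = 0.5058.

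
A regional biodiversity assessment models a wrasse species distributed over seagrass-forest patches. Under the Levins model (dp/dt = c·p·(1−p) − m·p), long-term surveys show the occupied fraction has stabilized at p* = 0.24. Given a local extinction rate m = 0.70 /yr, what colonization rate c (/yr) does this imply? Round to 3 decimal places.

0.921

At equilibrium c(1−p*) = m, so c = m/(1−p*).
c = 0.70/(1 − 0.24) = 0.70/0.7600 = 0.9211.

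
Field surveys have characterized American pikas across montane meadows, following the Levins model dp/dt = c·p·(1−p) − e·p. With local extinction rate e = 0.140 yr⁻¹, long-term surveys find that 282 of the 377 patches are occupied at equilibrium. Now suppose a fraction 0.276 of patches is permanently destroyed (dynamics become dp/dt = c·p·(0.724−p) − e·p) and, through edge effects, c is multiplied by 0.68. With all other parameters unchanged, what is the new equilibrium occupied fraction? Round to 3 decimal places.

0.353

Observed p* = 282/377 = 0.74801.
Balance c(1−p*) = e gives c = e/(1 − 0.74801) = 0.140/0.25199 = 0.55558.
New p* = 0.724 − e/c = 0.724 − 0.14000/0.37779 = 0.35342.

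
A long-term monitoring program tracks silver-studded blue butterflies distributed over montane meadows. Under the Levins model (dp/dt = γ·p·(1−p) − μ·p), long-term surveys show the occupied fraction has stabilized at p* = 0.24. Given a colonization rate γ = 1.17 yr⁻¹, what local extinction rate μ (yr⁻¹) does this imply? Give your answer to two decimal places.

At equilibrium γ(1−p*) = μ.
μ = 1.17 × (1 − 0.24) = 1.17 × 0.7600 = 0.8892.

0.89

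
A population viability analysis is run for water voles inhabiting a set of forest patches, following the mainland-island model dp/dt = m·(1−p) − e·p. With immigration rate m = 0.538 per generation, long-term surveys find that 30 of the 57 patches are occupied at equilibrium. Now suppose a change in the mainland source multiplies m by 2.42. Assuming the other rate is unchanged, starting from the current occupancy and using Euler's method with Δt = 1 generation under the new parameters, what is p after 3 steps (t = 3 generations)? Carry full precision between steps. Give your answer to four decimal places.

0.8274

Observed p* = 30/57 = 0.52632.
Balance m(1−p*) = e·p* gives e = m(1−p*)/p* = 0.538×0.47368/0.52632 = 0.48420.
Starting from p₀ = 0.52632; update p ← p + (dp/dt)·Δt with the new parameters.
  1  |  dp/dt·Δt = +0.361876  |  p_1 = 0.888192
  2  |  dp/dt·Δt = -0.284492  |  p_2 = 0.603699
  3  |  dp/dt·Δt = +0.223656  |  p_3 = 0.827356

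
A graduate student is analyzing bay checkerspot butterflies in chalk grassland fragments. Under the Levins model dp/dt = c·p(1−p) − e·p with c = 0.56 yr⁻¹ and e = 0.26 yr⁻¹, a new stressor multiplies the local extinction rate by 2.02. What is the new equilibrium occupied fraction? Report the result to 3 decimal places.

Before: p* = 1 − 0.26/0.56 = 0.5357.
After the change, c = 0.56, e = 0.5252, so p* = 1 − 0.5252/0.56 = 0.0621.

0.062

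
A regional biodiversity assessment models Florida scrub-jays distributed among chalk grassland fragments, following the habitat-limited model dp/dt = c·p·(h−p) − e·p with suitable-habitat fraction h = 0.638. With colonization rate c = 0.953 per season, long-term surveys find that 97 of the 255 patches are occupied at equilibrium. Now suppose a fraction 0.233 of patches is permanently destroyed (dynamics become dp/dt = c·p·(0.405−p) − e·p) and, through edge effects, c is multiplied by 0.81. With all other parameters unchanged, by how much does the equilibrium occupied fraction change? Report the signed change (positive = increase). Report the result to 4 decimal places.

-0.2934

Observed p* = 97/255 = 0.38039.
Balance c(h−p*) = e gives e = 0.953×(0.638 − 0.38039) = 0.24550.
New p* = 0.405 − e/c = 0.405 − 0.24550/0.77193 = 0.08697.
Δp* = 0.08697 − 0.38039 = -0.29342.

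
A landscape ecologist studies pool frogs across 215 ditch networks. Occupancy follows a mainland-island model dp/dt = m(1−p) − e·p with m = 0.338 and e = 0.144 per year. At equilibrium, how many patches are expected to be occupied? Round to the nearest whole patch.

p* = m/(m+e) = 0.338/0.4820 = 0.7012.
Expected occupied patches = N × p* = 215 × 0.7012 = 150.77 ≈ 151.

151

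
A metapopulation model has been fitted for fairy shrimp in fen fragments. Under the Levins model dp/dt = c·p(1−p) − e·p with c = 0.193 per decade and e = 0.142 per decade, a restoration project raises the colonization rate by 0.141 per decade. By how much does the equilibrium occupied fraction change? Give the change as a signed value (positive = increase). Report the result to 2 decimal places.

Before: p* = 1 − 0.142/0.193 = 0.2642.
After the change, c = 0.334, e = 0.142, so p* = 1 − 0.142/0.334 = 0.5749.
Δp* = 0.5749 − 0.2642 = +0.3106.

0.31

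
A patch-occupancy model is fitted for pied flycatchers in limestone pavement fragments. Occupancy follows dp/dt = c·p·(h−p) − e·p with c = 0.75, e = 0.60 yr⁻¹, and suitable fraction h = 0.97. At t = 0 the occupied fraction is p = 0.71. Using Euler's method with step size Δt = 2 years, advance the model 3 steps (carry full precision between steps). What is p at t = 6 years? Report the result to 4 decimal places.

Update rule: p ← p + [c·p·(h−p) − e·p]·Δt with Δt = 2.
p: 0.71000 → 0.13490  (Δp = -0.57510)
p: 0.13490 → 0.14200  (Δp = +0.00710)
p: 0.14200 → 0.14797  (Δp = +0.00596)

0.1480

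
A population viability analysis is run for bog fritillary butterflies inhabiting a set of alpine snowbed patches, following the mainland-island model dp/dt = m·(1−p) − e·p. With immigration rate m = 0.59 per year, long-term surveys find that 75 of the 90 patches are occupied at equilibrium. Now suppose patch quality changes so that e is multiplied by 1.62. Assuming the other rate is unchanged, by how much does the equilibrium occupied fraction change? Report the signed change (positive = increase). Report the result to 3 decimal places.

Observed p* = 75/90 = 0.83333.
Balance m(1−p*) = e·p* gives e = m(1−p*)/p* = 0.59×0.16667/0.83333 = 0.11800.
New p* = m/(m+e) = 0.59000/(0.59000+0.19116) = 0.75529.
Δp* = 0.75529 − 0.83333 = -0.07804.

-0.078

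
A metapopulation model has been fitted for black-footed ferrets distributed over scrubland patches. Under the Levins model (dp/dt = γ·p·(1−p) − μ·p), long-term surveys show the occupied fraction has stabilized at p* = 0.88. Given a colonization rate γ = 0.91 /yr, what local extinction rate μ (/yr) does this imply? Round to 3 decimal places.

0.109

At equilibrium γ(1−p*) = μ.
μ = 0.91 × (1 − 0.88) = 0.91 × 0.1200 = 0.1092.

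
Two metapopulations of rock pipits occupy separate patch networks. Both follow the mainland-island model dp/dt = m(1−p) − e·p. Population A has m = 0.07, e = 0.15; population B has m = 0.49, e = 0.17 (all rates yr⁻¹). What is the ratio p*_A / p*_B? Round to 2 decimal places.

0.43

A: p*_A = m/(m+e) = 0.07/0.2200 = 0.3182.
B: p*_B = 0.49/0.6600 = 0.7424.
p*_A / p*_B = 0.3182/0.7424 = 0.4286.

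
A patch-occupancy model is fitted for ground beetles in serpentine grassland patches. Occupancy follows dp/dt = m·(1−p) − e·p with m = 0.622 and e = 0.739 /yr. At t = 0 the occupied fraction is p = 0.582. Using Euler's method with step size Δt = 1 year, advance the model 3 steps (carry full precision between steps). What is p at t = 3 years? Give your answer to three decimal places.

0.451

Update rule: p ← p + [m·(1−p) − e·p]·Δt with Δt = 1.
step 1: Δp = -0.17010, p = 0.41190
step 2: Δp = +0.06141, p = 0.47330
step 3: Δp = -0.02217, p = 0.45114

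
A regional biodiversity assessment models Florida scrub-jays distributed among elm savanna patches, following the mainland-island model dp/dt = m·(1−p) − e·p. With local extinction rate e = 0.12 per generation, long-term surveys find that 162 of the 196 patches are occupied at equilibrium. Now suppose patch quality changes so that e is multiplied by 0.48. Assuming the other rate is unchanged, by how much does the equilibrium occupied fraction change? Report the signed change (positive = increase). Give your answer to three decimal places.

Observed p* = 162/196 = 0.82653.
Balance m(1−p*) = e·p* gives m = e·p*/(1−p*) = 0.12×0.82653/0.17347 = 0.57176.
New p* = m/(m+e) = 0.57176/(0.57176+0.05760) = 0.90848.
Δp* = 0.90848 − 0.82653 = +0.08195.

0.082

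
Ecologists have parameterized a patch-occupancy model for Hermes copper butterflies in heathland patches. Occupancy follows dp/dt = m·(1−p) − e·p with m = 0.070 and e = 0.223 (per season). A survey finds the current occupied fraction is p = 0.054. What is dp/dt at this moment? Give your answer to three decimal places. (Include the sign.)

0.054

Colonization term: m·(1−p) = 0.070×0.9460 = 0.06622.
Extinction term: e·p = 0.01204.
dp/dt = 0.06622 − 0.01204 = 0.05418.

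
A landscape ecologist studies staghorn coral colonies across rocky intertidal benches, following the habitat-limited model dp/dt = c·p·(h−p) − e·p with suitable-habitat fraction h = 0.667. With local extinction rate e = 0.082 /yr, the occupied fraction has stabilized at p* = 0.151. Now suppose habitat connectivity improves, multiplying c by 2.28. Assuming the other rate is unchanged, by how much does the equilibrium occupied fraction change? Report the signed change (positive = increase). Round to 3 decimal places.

Balance c(h−p*) = e gives c = e/(0.667 − 0.15100) = 0.082/0.51600 = 0.15891.
New p* = 0.667 − e/c = 0.667 − 0.08200/0.36231 = 0.44067.
Δp* = 0.44067 − 0.15100 = +0.28967.

0.290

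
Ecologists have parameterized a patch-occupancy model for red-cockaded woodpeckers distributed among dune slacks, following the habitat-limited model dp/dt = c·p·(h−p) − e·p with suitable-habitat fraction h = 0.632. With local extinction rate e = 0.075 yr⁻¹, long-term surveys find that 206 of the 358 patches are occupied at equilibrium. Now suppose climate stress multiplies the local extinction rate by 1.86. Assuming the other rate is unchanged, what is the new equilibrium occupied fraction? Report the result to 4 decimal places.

0.5268

Observed p* = 206/358 = 0.57542.
Balance c(h−p*) = e gives c = e/(0.632 − 0.57542) = 0.075/0.05658 = 1.32556.
New p* = 0.632 − e/c = 0.632 − 0.13950/1.32556 = 0.52676.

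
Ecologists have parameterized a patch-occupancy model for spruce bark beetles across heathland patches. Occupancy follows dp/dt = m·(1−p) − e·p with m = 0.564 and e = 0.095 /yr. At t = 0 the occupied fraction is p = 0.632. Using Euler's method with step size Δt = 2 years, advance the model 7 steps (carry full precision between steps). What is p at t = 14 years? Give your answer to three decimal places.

0.856

Update rule: p ← p + [m·(1−p) − e·p]·Δt with Δt = 2.
t = 2: p = 0.63200 + (+0.29502) = 0.92702
t = 4: p = 0.92702 + (-0.09382) = 0.83321
t = 6: p = 0.83321 + (+0.02983) = 0.86304
t = 8: p = 0.86304 + (-0.00949) = 0.85355
t = 10: p = 0.85355 + (+0.00302) = 0.85657
t = 12: p = 0.85657 + (-0.00096) = 0.85561
t = 14: p = 0.85561 + (+0.00031) = 0.85592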